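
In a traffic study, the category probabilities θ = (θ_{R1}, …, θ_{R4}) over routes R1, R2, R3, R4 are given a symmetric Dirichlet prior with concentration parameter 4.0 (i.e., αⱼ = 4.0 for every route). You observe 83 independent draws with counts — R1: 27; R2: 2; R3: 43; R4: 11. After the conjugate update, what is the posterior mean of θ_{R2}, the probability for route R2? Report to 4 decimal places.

0.0606

The Dirichlet prior is conjugate to the Multinomial likelihood: each posterior αⱼ = prior αⱼ + observed count nⱼ.
Posterior concentration: (31.0, 6.0, 47.0, 15.0), total = 99.0.
E[θ_{R2}|data] = α_{R2}/Σα = 6.0/99.0 = 0.0606.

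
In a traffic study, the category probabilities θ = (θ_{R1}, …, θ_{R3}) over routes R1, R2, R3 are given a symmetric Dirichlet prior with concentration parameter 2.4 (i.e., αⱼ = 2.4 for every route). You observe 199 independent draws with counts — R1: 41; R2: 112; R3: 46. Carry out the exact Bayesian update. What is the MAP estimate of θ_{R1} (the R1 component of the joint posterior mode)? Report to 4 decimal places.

0.2087

The Dirichlet prior is conjugate to the Multinomial likelihood: each posterior αⱼ = prior αⱼ + observed count nⱼ.
Posterior concentration: (43.4, 114.4, 48.4), total = 206.2.
Joint mode component: (α_{R1}−1)/(Σα−K) = 42.4/203.2 = 0.2087.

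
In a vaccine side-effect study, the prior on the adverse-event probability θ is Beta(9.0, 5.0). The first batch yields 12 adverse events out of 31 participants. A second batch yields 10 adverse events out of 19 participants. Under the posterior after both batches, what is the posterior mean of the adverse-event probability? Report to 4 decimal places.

The Beta prior is conjugate to a Binomial/Bernoulli likelihood; the update adds successes to α and failures to β.
After batch 1: Beta(9.0+12, 5.0+19) = Beta(21.0, 24.0).
After batch 2: Beta(21.0+10, 24.0+9) = Beta(31.0, 33.0).
Posterior mean = α/(α+β) = 31.0/64.0 = 0.4844.

0.4844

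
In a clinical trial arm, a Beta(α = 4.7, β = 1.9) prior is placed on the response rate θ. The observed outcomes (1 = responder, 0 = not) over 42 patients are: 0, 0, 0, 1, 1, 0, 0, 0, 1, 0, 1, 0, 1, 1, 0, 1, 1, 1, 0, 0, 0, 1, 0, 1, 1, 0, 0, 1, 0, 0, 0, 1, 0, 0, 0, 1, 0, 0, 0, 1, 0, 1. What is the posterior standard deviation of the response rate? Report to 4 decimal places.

0.0706

The Beta prior is conjugate to a Binomial/Bernoulli likelihood; the update adds successes to α and failures to β.
Posterior: Beta(α+k, β+n−k) = Beta(4.7+17, 1.9+25) = Beta(21.7, 26.9).
Var = αβ/((α+β)²(α+β+1)) = 21.7·26.9/(48.6²·49.6) = 0.00498262; SD = √0.00498262 = 0.0706.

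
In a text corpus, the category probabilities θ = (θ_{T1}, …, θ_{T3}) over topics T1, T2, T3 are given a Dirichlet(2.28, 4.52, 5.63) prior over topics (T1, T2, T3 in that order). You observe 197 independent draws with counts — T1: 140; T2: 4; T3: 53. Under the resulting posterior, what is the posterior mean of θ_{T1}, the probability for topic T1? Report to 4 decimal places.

The Dirichlet prior is conjugate to the Multinomial likelihood: each posterior αⱼ = prior αⱼ + observed count nⱼ.
Posterior concentration: (142.28, 8.52, 58.63), total = 209.43.
E[θ_{T1}|data] = α_{T1}/Σα = 142.28/209.43 = 0.6794.

0.6794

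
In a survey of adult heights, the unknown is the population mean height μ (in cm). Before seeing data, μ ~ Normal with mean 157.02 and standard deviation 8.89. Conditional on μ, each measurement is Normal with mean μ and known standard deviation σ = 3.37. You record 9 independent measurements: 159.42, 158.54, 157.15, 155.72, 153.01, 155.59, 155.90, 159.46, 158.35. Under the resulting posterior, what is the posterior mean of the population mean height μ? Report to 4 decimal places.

157.0156

For Normal data with known variance σ², a Normal(μ₀, σ₀²) prior on μ is conjugate. Posterior precision = 1/σ₀² + n/σ²; posterior mean is the precision-weighted average of μ₀ and x̄.
Σxᵢ = 159.42 + 158.54 + 157.15 + 155.72 + 153.01 + 155.59 + 155.90 + 159.46 + 158.35 = 1413.14, so n·x̄ = 1413.14.
σ₀² = 8.89² = 79.0321, σ² = 3.37² = 11.3569; σ² + n·σ₀² = 11.3569 + 9·79.0321 = 722.6458.
Posterior mean = (μ₀/σ₀² + n·x̄/σ²)/(1/σ₀² + n/σ²) = (σ²·μ₀ + σ₀²·n·x̄)/(σ² + n·σ₀²) = (11.3569·157.02 + 79.0321·1413.14)/722.6458 = 113466.682232/722.6458 = 157.0156.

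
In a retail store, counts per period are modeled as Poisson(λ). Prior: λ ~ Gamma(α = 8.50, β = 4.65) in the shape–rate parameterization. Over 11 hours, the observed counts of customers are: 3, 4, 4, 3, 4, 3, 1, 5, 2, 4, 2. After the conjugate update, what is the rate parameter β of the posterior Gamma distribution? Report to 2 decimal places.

15.65

With a Gamma(shape α, rate β) prior, the Poisson likelihood is conjugate: the posterior is Gamma(α + ΣXᵢ, β + n).
Sum of counts S = 35 over n = 11 hours.
Posterior: Gamma(α+S, β+n) = Gamma(8.50+35, 4.65+11) = Gamma(43.50, 15.65).
Posterior β = 15.65.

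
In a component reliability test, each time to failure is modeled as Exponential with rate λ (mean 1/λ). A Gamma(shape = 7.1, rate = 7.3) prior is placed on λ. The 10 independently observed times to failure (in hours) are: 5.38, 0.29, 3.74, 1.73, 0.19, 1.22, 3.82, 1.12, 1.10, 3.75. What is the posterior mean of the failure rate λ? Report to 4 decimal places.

With a Gamma(shape α, rate β) prior on the exponential rate λ, the posterior after n observations with total T = Σxᵢ is Gamma(α+n, β+T).
Sum of observations T = 22.34 hours; n = 10.
Posterior: Gamma(7.1+10, 7.3+22.34) = Gamma(17.1, 29.64).
Posterior mean of λ = α/β = 17.1/29.64 = 0.5769.

0.5769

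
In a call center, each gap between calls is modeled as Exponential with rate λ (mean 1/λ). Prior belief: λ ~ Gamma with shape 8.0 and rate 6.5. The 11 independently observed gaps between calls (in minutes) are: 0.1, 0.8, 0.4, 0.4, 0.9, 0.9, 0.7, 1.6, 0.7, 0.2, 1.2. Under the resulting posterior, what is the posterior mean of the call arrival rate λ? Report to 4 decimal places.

1.3194

With a Gamma(shape α, rate β) prior on the exponential rate λ, the posterior after n observations with total T = Σxᵢ is Gamma(α+n, β+T).
Sum of observations T = 7.9 minutes; n = 11.
Posterior: Gamma(8.0+11, 6.5+7.9) = Gamma(19.0, 14.4).
Posterior mean of λ = α/β = 19.0/14.4 = 1.3194.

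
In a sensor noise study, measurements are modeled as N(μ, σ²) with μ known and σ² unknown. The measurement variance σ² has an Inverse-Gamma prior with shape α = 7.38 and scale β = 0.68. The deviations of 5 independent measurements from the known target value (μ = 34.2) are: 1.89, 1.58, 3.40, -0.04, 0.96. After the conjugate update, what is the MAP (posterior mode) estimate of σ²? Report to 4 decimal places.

0.9151

With known mean μ and an Inverse-Gamma(α, β) prior on σ², the Normal likelihood is conjugate: posterior is Inv-Gamma(α + n/2, β + Σ(xᵢ−μ)²/2).
Σ(xᵢ−μ)² = (1.89)² + (1.58)² + (3.40)² + (-0.04)² + (0.96)² = 18.5517.
Posterior: Inv-Gamma(7.38 + 5/2, 0.68 + 18.5517/2) = Inv-Gamma(9.88, 9.95585).
Mode = β/(α+1) = 9.95585/10.88 = 0.9151.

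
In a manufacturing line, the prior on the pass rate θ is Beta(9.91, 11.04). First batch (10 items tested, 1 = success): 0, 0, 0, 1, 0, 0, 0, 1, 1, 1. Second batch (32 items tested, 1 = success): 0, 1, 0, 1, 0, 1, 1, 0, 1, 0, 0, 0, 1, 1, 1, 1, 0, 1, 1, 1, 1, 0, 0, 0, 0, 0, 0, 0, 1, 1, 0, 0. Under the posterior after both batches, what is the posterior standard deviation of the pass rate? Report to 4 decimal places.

0.0623

The Beta prior is conjugate to a Binomial/Bernoulli likelihood; the update adds successes to α and failures to β.
After batch 1: Beta(9.91+4, 11.04+6) = Beta(13.91, 17.04).
After batch 2: Beta(13.91+15, 17.04+17) = Beta(28.91, 34.04).
Var = αβ/((α+β)²(α+β+1)) = 28.91·34.04/(62.95²·63.95) = 0.00388334; SD = √0.00388334 = 0.0623.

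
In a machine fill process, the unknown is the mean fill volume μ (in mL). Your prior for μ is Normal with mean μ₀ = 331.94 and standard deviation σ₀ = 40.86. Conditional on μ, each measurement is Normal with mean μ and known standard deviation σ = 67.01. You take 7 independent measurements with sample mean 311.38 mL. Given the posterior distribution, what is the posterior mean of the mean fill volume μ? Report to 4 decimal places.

317.0869

For Normal data with known variance σ², a Normal(μ₀, σ₀²) prior on μ is conjugate. Posterior precision = 1/σ₀² + n/σ²; posterior mean is the precision-weighted average of μ₀ and x̄.
n·x̄ = 7·311.38 = 2179.66.
σ₀² = 40.86² = 1669.5396, σ² = 67.01² = 4490.3401; σ² + n·σ₀² = 4490.3401 + 7·1669.5396 = 16177.1173.
Posterior mean = (μ₀/σ₀² + n·x̄/σ²)/(1/σ₀² + n/σ²) = (σ²·μ₀ + σ₀²·n·x̄)/(σ² + n·σ₀²) = (4490.3401·331.94 + 1669.5396·2179.66)/16177.1173 = 5129552.17733/16177.1173 = 317.0869.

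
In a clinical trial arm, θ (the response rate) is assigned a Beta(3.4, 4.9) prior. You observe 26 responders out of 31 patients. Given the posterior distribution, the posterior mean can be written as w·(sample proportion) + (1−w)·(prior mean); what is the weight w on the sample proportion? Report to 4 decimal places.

The Beta prior is conjugate to a Binomial/Bernoulli likelihood; the update adds successes to α and failures to β.
Posterior mean = (α₀+k)/(α₀+β₀+n) = [n/(α₀+β₀+n)]·(k/n) + [(α₀+β₀)/(α₀+β₀+n)]·α₀/(α₀+β₀), so only n and the prior enter the weight.
The weight on the data is w = n/(α₀+β₀+n) = 31/(3.4+4.9+31) = 31/39.3 = 0.7888.

0.7888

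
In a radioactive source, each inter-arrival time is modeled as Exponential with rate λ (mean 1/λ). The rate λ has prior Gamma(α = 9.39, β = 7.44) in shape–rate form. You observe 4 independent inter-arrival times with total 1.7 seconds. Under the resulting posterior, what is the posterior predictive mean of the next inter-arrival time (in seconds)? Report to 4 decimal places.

0.7377

With a Gamma(shape α, rate β) prior on the exponential rate λ, the posterior after n observations with total T = Σxᵢ is Gamma(α+n, β+T).
Posterior: Gamma(9.39+4, 7.44+1.7) = Gamma(13.39, 9.14).
The predictive distribution for the next observation is Lomax; its mean is β/(α−1) = 9.14/12.39 = 0.7377.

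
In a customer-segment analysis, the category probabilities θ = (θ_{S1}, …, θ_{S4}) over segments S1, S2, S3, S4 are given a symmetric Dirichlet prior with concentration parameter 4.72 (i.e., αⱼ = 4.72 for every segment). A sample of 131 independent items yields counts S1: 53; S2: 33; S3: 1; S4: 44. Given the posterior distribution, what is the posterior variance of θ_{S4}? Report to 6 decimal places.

The Dirichlet prior is conjugate to the Multinomial likelihood: each posterior αⱼ = prior αⱼ + observed count nⱼ.
Posterior concentration: (57.72, 37.72, 5.72, 48.72), total = 149.88.
Var[θ_j] = α_j(Σα−α_j)/((Σα)²(Σα+1)) = 48.72·101.16/(149.88²·150.88) = 0.001454.

0.001454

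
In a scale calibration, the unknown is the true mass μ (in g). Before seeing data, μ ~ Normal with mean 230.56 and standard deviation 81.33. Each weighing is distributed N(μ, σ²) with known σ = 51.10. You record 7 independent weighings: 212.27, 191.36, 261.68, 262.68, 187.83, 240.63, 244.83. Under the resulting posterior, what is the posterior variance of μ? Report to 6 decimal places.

For Normal data with known variance σ², a Normal(μ₀, σ₀²) prior on μ is conjugate. Posterior precision = 1/σ₀² + n/σ²; posterior mean is the precision-weighted average of μ₀ and x̄.
σ₀² = 81.33² = 6614.5689, σ² = 51.10² = 2611.21; σ² + n·σ₀² = 2611.21 + 7·6614.5689 = 48913.1923.
Posterior precision = 1/σ₀² + n/σ² = 1/6614.5689 + 7/2611.21 = (σ² + n·σ₀²)/(σ₀²σ²) = 48913.1923/(6614.5689·2611.21); posterior variance σₙ² = σ₀²σ²/(σ² + n·σ₀²) = 6614.5689·2611.21/48913.1923 = 353.115952.

353.115952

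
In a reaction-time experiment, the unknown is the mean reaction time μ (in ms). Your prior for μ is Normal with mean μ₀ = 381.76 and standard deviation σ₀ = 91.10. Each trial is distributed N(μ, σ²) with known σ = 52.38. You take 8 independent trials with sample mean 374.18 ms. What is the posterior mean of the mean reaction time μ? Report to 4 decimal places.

374.4808

For Normal data with known variance σ², a Normal(μ₀, σ₀²) prior on μ is conjugate. Posterior precision = 1/σ₀² + n/σ²; posterior mean is the precision-weighted average of μ₀ and x̄.
n·x̄ = 8·374.18 = 2993.44.
σ₀² = 91.10² = 8299.21, σ² = 52.38² = 2743.6644; σ² + n·σ₀² = 2743.6644 + 8·8299.21 = 69137.3444.
Posterior mean = (μ₀/σ₀² + n·x̄/σ²)/(1/σ₀² + n/σ²) = (σ²·μ₀ + σ₀²·n·x̄)/(σ² + n·σ₀²) = (2743.6644·381.76 + 8299.21·2993.44)/69137.3444 = 25890608.503744/69137.3444 = 374.4808.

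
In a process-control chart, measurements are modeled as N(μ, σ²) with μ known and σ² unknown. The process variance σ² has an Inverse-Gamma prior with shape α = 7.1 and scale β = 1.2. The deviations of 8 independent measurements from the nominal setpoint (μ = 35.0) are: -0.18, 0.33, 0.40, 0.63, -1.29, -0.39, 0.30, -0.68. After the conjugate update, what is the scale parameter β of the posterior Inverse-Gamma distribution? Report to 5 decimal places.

With known mean μ and an Inverse-Gamma(α, β) prior on σ², the Normal likelihood is conjugate: posterior is Inv-Gamma(α + n/2, β + Σ(xᵢ−μ)²/2).
Σ(xᵢ−μ)² = (-0.18)² + (0.33)² + (0.40)² + (0.63)² + (-1.29)² + (-0.39)² + (0.30)² + (-0.68)² = 3.0668.
Posterior: Inv-Gamma(7.1 + 8/2, 1.2 + 3.0668/2) = Inv-Gamma(11.10, 2.73340).
Posterior β = 2.73340.

2.73340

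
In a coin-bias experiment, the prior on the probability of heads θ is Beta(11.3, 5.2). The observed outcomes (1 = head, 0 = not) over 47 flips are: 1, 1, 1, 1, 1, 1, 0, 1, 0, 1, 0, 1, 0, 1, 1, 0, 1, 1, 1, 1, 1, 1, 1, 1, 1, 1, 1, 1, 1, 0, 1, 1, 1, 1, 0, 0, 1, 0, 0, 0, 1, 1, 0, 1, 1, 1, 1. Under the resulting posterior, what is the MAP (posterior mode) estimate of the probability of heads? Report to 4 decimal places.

0.7366

The Beta prior is conjugate to a Binomial/Bernoulli likelihood; the update adds successes to α and failures to β.
Posterior: Beta(α+k, β+n−k) = Beta(11.3+35, 5.2+12) = Beta(46.3, 17.2).
Mode of Beta(a,b) for a,b>1 is (a−1)/(a+b−2) = 45.3/61.5 = 0.7366.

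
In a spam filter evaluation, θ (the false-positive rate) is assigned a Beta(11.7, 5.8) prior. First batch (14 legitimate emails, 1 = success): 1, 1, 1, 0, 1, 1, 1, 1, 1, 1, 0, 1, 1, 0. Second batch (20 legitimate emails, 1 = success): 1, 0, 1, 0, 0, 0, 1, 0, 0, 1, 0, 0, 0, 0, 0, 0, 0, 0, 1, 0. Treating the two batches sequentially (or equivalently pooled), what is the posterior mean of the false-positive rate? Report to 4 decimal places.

0.5379

The Beta prior is conjugate to a Binomial/Bernoulli likelihood; the update adds successes to α and failures to β.
After batch 1: Beta(11.7+11, 5.8+3) = Beta(22.7, 8.8).
After batch 2: Beta(22.7+5, 8.8+15) = Beta(27.7, 23.8).
Posterior mean = α/(α+β) = 27.7/51.5 = 0.5379.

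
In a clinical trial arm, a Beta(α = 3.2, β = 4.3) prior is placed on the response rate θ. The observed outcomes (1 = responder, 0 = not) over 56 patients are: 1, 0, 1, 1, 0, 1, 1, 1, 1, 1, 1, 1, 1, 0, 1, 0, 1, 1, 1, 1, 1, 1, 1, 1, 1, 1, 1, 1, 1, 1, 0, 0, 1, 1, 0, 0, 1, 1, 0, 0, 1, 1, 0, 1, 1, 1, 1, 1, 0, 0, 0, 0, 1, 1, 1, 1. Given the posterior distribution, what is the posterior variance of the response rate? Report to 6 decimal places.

The Beta prior is conjugate to a Binomial/Bernoulli likelihood; the update adds successes to α and failures to β.
Posterior: Beta(α+k, β+n−k) = Beta(3.2+41, 4.3+15) = Beta(44.2, 19.3).
Var = αβ/((α+β)²(α+β+1)) = 44.2·19.3/(63.5²·64.5) = 0.003280.

0.003280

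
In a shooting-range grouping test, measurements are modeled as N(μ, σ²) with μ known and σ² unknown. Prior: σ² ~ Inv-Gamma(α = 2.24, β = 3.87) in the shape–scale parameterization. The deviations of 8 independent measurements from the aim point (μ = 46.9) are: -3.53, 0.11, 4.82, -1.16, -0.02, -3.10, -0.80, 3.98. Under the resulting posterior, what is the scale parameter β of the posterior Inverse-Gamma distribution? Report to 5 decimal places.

35.44090

With known mean μ and an Inverse-Gamma(α, β) prior on σ², the Normal likelihood is conjugate: posterior is Inv-Gamma(α + n/2, β + Σ(xᵢ−μ)²/2).
Σ(xᵢ−μ)² = (-3.53)² + (0.11)² + (4.82)² + (-1.16)² + (-0.02)² + (-3.10)² + (-0.80)² + (3.98)² = 63.1418.
Posterior: Inv-Gamma(2.24 + 8/2, 3.87 + 63.1418/2) = Inv-Gamma(6.24, 35.44090).
Posterior β = 35.44090.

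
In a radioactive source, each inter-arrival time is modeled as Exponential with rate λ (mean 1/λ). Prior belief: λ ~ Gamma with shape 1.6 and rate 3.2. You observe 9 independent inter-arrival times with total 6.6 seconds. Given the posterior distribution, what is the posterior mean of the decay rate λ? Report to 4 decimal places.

1.0816

With a Gamma(shape α, rate β) prior on the exponential rate λ, the posterior after n observations with total T = Σxᵢ is Gamma(α+n, β+T).
Posterior: Gamma(1.6+9, 3.2+6.6) = Gamma(10.6, 9.8).
Posterior mean of λ = α/β = 10.6/9.8 = 1.0816.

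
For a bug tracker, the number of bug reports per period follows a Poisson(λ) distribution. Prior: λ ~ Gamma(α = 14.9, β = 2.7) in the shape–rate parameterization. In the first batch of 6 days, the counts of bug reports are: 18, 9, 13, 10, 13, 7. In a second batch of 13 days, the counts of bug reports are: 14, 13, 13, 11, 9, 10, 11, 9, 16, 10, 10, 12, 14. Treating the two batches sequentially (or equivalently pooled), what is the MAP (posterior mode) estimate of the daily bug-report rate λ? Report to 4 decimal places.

With a Gamma(shape α, rate β) prior, the Poisson likelihood is conjugate: the posterior is Gamma(α + ΣXᵢ, β + n).
Batch 1: sum of counts S = 70 over n = 6 days.
After batch 1: Gamma(α+S, β+n) = Gamma(14.9+70, 2.7+6) = Gamma(84.9, 8.7).
Batch 2: sum of counts S = 152 over n = 13 days.
After batch 2: Gamma(α+S, β+n) = Gamma(84.9+152, 8.7+13) = Gamma(236.9, 21.7).
Mode of Gamma(α,β) for α≥1 is (α−1)/β = 235.9/21.7 = 10.8710.

10.8710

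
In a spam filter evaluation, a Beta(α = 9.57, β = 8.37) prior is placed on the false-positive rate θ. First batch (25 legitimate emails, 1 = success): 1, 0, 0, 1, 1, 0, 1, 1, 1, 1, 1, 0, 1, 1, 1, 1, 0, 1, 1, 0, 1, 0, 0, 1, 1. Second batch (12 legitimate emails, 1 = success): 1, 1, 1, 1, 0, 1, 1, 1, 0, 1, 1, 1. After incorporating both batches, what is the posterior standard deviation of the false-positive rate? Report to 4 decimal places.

0.0631

The Beta prior is conjugate to a Binomial/Bernoulli likelihood; the update adds successes to α and failures to β.
After batch 1: Beta(9.57+17, 8.37+8) = Beta(26.57, 16.37).
After batch 2: Beta(26.57+10, 16.37+2) = Beta(36.57, 18.37).
Var = αβ/((α+β)²(α+β+1)) = 36.57·18.37/(54.94²·55.94) = 0.00397864; SD = √0.00397864 = 0.0631.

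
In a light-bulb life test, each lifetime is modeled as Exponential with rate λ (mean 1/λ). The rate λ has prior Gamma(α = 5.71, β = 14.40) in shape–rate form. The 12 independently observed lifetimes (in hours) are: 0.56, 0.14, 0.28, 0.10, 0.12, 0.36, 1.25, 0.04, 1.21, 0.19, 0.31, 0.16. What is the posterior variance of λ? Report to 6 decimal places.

0.048444

With a Gamma(shape α, rate β) prior on the exponential rate λ, the posterior after n observations with total T = Σxᵢ is Gamma(α+n, β+T).
Sum of observations T = 4.72 hours; n = 12.
Posterior: Gamma(5.71+12, 14.40+4.72) = Gamma(17.71, 19.12).
Var = α/β² = 0.048444.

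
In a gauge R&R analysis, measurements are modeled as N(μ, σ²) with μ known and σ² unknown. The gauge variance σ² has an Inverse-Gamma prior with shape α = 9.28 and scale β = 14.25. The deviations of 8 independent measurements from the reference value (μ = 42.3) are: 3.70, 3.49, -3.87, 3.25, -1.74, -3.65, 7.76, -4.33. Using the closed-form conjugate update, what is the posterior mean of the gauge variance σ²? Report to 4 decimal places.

With known mean μ and an Inverse-Gamma(α, β) prior on σ², the Normal likelihood is conjugate: posterior is Inv-Gamma(α + n/2, β + Σ(xᵢ−μ)²/2).
Σ(xᵢ−μ)² = (3.70)² + (3.49)² + (-3.87)² + (3.25)² + (-1.74)² + (-3.65)² + (7.76)² + (-4.33)² = 146.7261.
Posterior: Inv-Gamma(9.28 + 8/2, 14.25 + 146.7261/2) = Inv-Gamma(13.28, 87.61305).
E[σ²|data] = β/(α−1) = 87.61305/12.28 = 7.1346.

7.1346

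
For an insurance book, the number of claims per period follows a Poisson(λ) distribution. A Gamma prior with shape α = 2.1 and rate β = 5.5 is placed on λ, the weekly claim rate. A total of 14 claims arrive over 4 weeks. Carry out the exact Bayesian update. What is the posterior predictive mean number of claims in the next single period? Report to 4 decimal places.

1.6947

With a Gamma(shape α, rate β) prior, the Poisson likelihood is conjugate: the posterior is Gamma(α + ΣXᵢ, β + n).
Posterior: Gamma(α+S, β+n) = Gamma(2.1+14, 5.5+4) = Gamma(16.1, 9.5).
The predictive distribution for one future period is NegBinom with mean α/β = 1.6947.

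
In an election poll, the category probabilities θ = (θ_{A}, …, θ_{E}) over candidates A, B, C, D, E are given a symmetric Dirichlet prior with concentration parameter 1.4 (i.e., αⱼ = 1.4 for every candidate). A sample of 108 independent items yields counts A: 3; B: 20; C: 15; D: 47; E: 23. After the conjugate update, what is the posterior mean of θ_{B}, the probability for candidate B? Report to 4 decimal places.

The Dirichlet prior is conjugate to the Multinomial likelihood: each posterior αⱼ = prior αⱼ + observed count nⱼ.
Posterior concentration: (4.4, 21.4, 16.4, 48.4, 24.4), total = 115.0.
E[θ_{B}|data] = α_{B}/Σα = 21.4/115.0 = 0.1861.

0.1861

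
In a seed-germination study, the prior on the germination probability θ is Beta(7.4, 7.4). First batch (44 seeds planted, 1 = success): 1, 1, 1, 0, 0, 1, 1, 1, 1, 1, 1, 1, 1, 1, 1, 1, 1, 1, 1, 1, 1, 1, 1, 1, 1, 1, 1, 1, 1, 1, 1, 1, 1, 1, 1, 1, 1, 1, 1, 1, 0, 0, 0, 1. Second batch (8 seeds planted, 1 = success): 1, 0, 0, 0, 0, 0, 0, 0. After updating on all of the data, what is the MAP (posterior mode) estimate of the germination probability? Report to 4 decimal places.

The Beta prior is conjugate to a Binomial/Bernoulli likelihood; the update adds successes to α and failures to β.
After batch 1: Beta(7.4+39, 7.4+5) = Beta(46.4, 12.4).
After batch 2: Beta(46.4+1, 12.4+7) = Beta(47.4, 19.4).
Mode of Beta(a,b) for a,b>1 is (a−1)/(a+b−2) = 46.4/64.8 = 0.7160.

0.7160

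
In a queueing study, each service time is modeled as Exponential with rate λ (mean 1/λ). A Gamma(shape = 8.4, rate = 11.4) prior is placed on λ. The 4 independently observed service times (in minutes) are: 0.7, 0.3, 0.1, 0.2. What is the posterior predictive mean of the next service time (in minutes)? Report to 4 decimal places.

1.1140

With a Gamma(shape α, rate β) prior on the exponential rate λ, the posterior after n observations with total T = Σxᵢ is Gamma(α+n, β+T).
Sum of observations T = 1.3 minutes; n = 4.
Posterior: Gamma(8.4+4, 11.4+1.3) = Gamma(12.4, 12.7).
The predictive distribution for the next observation is Lomax; its mean is β/(α−1) = 12.7/11.4 = 1.1140.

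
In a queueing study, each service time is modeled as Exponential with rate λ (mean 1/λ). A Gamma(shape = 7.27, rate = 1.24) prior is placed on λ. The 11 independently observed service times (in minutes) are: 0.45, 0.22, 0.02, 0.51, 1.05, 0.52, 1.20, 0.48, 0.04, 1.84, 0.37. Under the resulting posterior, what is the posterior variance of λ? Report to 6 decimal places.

With a Gamma(shape α, rate β) prior on the exponential rate λ, the posterior after n observations with total T = Σxᵢ is Gamma(α+n, β+T).
Sum of observations T = 6.70 minutes; n = 11.
Posterior: Gamma(7.27+11, 1.24+6.70) = Gamma(18.27, 7.94).
Var = α/β² = 0.289799.

0.289799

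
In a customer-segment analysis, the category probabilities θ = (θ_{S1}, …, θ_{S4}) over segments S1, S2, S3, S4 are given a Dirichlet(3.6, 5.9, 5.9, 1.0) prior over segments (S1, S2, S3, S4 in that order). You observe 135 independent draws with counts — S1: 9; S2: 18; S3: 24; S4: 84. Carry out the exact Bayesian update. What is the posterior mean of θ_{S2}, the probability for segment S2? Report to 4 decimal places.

The Dirichlet prior is conjugate to the Multinomial likelihood: each posterior αⱼ = prior αⱼ + observed count nⱼ.
Posterior concentration: (12.6, 23.9, 29.9, 85.0), total = 151.4.
E[θ_{S2}|data] = α_{S2}/Σα = 23.9/151.4 = 0.1579.

0.1579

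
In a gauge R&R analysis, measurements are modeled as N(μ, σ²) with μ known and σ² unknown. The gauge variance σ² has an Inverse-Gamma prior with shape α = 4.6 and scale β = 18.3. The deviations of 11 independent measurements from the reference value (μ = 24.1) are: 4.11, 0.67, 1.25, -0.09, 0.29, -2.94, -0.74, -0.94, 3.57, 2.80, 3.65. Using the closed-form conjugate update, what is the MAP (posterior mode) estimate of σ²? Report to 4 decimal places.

4.4855

With known mean μ and an Inverse-Gamma(α, β) prior on σ², the Normal likelihood is conjugate: posterior is Inv-Gamma(α + n/2, β + Σ(xᵢ−μ)²/2).
Σ(xᵢ−μ)² = (4.11)² + (0.67)² + (1.25)² + (-0.09)² + (0.29)² + (-2.94)² + (-0.74)² + (-0.94)² + (3.57)² + (2.80)² + (3.65)² = 62.9779.
Posterior: Inv-Gamma(4.6 + 11/2, 18.3 + 62.9779/2) = Inv-Gamma(10.10, 49.78895).
Mode = β/(α+1) = 49.78895/11.10 = 4.4855.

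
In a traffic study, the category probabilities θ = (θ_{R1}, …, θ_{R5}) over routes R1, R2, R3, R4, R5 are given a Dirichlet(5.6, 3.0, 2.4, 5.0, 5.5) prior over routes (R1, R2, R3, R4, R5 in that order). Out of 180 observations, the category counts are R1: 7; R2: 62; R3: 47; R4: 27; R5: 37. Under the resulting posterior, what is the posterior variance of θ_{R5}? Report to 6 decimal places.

0.000822

The Dirichlet prior is conjugate to the Multinomial likelihood: each posterior αⱼ = prior αⱼ + observed count nⱼ.
Posterior concentration: (12.6, 65.0, 49.4, 32.0, 42.5), total = 201.5.
Var[θ_j] = α_j(Σα−α_j)/((Σα)²(Σα+1)) = 42.5·159.0/(201.5²·202.5) = 0.000822.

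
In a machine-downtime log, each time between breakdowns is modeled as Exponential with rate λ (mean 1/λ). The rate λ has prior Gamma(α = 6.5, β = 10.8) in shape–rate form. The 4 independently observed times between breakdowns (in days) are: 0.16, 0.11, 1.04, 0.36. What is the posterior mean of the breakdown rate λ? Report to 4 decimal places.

0.8420

With a Gamma(shape α, rate β) prior on the exponential rate λ, the posterior after n observations with total T = Σxᵢ is Gamma(α+n, β+T).
Sum of observations T = 1.67 days; n = 4.
Posterior: Gamma(6.5+4, 10.8+1.67) = Gamma(10.5, 12.47).
Posterior mean of λ = α/β = 10.5/12.47 = 0.8420.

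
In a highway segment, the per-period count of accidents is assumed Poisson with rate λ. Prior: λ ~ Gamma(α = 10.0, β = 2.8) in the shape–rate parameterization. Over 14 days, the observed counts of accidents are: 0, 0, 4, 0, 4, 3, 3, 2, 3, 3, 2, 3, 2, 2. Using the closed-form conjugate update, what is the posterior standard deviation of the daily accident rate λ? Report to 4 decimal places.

0.3811

With a Gamma(shape α, rate β) prior, the Poisson likelihood is conjugate: the posterior is Gamma(α + ΣXᵢ, β + n).
Sum of counts S = 31 over n = 14 days.
Posterior: Gamma(α+S, β+n) = Gamma(10.0+31, 2.8+14) = Gamma(41.0, 16.8).
SD = √α/β = √41.0/16.8 = 0.3811.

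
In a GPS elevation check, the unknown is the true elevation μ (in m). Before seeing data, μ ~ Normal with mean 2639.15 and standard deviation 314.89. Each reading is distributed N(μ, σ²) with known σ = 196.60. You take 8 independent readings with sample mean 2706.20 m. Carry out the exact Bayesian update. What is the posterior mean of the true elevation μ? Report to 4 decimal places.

For Normal data with known variance σ², a Normal(μ₀, σ₀²) prior on μ is conjugate. Posterior precision = 1/σ₀² + n/σ²; posterior mean is the precision-weighted average of μ₀ and x̄.
n·x̄ = 8·2706.20 = 21649.6.
σ₀² = 314.89² = 99155.7121, σ² = 196.60² = 38651.56; σ² + n·σ₀² = 38651.56 + 8·99155.7121 = 831897.2568.
Posterior mean = (μ₀/σ₀² + n·x̄/σ²)/(1/σ₀² + n/σ²) = (σ²·μ₀ + σ₀²·n·x̄)/(σ² + n·σ₀²) = (38651.56·2639.15 + 99155.7121·21649.6)/831897.2568 = 2248688769.25416/831897.2568 = 2703.0847.

2703.0847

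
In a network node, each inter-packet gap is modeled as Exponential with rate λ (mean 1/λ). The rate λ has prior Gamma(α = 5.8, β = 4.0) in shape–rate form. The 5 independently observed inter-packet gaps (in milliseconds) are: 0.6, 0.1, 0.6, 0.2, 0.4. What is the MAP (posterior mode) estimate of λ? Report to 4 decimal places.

1.6610

With a Gamma(shape α, rate β) prior on the exponential rate λ, the posterior after n observations with total T = Σxᵢ is Gamma(α+n, β+T).
Sum of observations T = 1.9 milliseconds; n = 5.
Posterior: Gamma(5.8+5, 4.0+1.9) = Gamma(10.8, 5.9).
Mode = (α−1)/β = 1.6610.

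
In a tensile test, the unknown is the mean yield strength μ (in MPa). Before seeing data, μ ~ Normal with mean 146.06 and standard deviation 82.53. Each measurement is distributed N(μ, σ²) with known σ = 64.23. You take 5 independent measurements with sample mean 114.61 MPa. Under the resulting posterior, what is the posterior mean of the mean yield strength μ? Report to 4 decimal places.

118.0082

For Normal data with known variance σ², a Normal(μ₀, σ₀²) prior on μ is conjugate. Posterior precision = 1/σ₀² + n/σ²; posterior mean is the precision-weighted average of μ₀ and x̄.
n·x̄ = 5·114.61 = 573.05.
σ₀² = 82.53² = 6811.2009, σ² = 64.23² = 4125.4929; σ² + n·σ₀² = 4125.4929 + 5·6811.2009 = 38181.4974.
Posterior mean = (μ₀/σ₀² + n·x̄/σ²)/(1/σ₀² + n/σ²) = (σ²·μ₀ + σ₀²·n·x̄)/(σ² + n·σ₀²) = (4125.4929·146.06 + 6811.2009·573.05)/38181.4974 = 4505728.168719/38181.4974 = 118.0082.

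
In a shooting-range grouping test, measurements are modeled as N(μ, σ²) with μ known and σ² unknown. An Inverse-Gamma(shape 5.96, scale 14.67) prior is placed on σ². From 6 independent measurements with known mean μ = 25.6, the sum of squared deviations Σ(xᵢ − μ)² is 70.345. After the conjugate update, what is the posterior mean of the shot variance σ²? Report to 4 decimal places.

6.2616

With known mean μ and an Inverse-Gamma(α, β) prior on σ², the Normal likelihood is conjugate: posterior is Inv-Gamma(α + n/2, β + Σ(xᵢ−μ)²/2).
Posterior: Inv-Gamma(5.96 + 6/2, 14.67 + 70.345/2) = Inv-Gamma(8.96, 49.8425).
E[σ²|data] = β/(α−1) = 49.8425/7.96 = 6.2616.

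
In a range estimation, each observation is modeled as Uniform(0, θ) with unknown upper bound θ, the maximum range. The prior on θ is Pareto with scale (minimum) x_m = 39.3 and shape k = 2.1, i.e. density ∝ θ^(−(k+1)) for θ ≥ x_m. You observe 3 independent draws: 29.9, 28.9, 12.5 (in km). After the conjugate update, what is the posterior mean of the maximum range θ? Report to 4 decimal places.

A Pareto(scale x_m, shape k) prior on the upper bound θ of Uniform(0, θ) is conjugate: posterior is Pareto(max(x_m, max xᵢ), k + n).
Sample maximum = 29.9; prior scale x_m = 39.3 → posterior scale = max = 39.3.
Posterior shape = 2.1 + 3 = 5.1.
E[θ|data] = k·x_m/(k−1) = 5.1·39.3/4.1 = 48.8854.

48.8854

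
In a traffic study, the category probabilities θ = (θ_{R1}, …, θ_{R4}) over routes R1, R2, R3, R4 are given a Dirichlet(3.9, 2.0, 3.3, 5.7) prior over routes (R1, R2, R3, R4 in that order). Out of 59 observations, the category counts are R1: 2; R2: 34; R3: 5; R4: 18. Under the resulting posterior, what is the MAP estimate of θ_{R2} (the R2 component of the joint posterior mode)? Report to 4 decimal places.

The Dirichlet prior is conjugate to the Multinomial likelihood: each posterior αⱼ = prior αⱼ + observed count nⱼ.
Posterior concentration: (5.9, 36.0, 8.3, 23.7), total = 73.9.
Joint mode component: (α_{R2}−1)/(Σα−K) = 35.0/69.9 = 0.5007.

0.5007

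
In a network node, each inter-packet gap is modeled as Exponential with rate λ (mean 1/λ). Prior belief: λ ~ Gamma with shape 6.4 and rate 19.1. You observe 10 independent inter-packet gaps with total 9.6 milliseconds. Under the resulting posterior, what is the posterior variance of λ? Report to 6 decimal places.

With a Gamma(shape α, rate β) prior on the exponential rate λ, the posterior after n observations with total T = Σxᵢ is Gamma(α+n, β+T).
Posterior: Gamma(6.4+10, 19.1+9.6) = Gamma(16.4, 28.7).
Var = α/β² = 0.019910.

0.019910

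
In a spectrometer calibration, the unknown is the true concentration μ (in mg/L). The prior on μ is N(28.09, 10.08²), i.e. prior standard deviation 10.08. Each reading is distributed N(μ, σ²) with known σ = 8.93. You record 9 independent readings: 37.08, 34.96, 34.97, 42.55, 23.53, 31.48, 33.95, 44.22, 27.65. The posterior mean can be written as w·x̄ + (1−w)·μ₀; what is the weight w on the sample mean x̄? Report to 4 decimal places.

0.9198

For Normal data with known variance σ², a Normal(μ₀, σ₀²) prior on μ is conjugate. Posterior precision = 1/σ₀² + n/σ²; posterior mean is the precision-weighted average of μ₀ and x̄.
σ₀² = 10.08² = 101.6064, σ² = 8.93² = 79.7449. Prior precision 1/σ₀² = 1/101.6064; data precision n/σ² = 9/79.7449.
w = (n/σ²)/(1/σ₀² + n/σ²) = n·σ₀²/(σ² + n·σ₀²) = 9·101.6064/(79.7449 + 9·101.6064) = 914.4576/994.2025 = 0.9198.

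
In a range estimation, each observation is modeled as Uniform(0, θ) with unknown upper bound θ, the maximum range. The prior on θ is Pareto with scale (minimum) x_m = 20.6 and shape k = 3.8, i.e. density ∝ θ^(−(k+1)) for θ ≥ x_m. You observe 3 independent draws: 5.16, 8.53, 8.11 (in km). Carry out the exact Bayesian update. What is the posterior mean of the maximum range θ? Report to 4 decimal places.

24.1517

A Pareto(scale x_m, shape k) prior on the upper bound θ of Uniform(0, θ) is conjugate: posterior is Pareto(max(x_m, max xᵢ), k + n).
Sample maximum = 8.53; prior scale x_m = 20.6 → posterior scale = max = 20.60.
Posterior shape = 3.8 + 3 = 6.8.
E[θ|data] = k·x_m/(k−1) = 6.8·20.60/5.8 = 24.1517.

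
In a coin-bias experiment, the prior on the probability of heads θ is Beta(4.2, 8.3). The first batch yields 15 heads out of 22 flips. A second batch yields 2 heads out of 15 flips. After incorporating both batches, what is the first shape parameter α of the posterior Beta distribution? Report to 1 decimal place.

The Beta prior is conjugate to a Binomial/Bernoulli likelihood; the update adds successes to α and failures to β.
After batch 1: Beta(4.2+15, 8.3+7) = Beta(19.2, 15.3).
After batch 2: Beta(19.2+2, 15.3+13) = Beta(21.2, 28.3).
Posterior α = 21.2.

21.2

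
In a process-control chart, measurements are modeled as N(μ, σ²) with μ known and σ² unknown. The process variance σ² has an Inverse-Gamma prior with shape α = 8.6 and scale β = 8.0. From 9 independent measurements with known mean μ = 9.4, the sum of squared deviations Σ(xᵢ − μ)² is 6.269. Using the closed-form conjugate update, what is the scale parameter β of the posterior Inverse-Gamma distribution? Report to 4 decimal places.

With known mean μ and an Inverse-Gamma(α, β) prior on σ², the Normal likelihood is conjugate: posterior is Inv-Gamma(α + n/2, β + Σ(xᵢ−μ)²/2).
Posterior: Inv-Gamma(8.6 + 9/2, 8.0 + 6.269/2) = Inv-Gamma(13.10, 11.1345).
Posterior β = 11.1345.

11.1345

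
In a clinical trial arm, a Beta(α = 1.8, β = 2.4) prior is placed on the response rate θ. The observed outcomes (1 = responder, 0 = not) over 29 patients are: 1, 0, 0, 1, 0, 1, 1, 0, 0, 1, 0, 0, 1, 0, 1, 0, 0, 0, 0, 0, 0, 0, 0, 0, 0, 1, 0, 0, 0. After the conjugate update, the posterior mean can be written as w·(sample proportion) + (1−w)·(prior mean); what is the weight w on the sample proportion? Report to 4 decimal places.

0.8735

The Beta prior is conjugate to a Binomial/Bernoulli likelihood; the update adds successes to α and failures to β.
Posterior mean = (α₀+k)/(α₀+β₀+n) = [n/(α₀+β₀+n)]·(k/n) + [(α₀+β₀)/(α₀+β₀+n)]·α₀/(α₀+β₀), so only n and the prior enter the weight.
The weight on the data is w = n/(α₀+β₀+n) = 29/(1.8+2.4+29) = 29/33.2 = 0.8735.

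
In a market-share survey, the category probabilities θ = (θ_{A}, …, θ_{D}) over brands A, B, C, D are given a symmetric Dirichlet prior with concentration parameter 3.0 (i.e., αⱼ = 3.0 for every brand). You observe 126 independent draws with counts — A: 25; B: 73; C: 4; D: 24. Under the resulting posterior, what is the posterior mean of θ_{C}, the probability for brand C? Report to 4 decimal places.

The Dirichlet prior is conjugate to the Multinomial likelihood: each posterior αⱼ = prior αⱼ + observed count nⱼ.
Posterior concentration: (28.0, 76.0, 7.0, 27.0), total = 138.0.
E[θ_{C}|data] = α_{C}/Σα = 7.0/138.0 = 0.0507.

0.0507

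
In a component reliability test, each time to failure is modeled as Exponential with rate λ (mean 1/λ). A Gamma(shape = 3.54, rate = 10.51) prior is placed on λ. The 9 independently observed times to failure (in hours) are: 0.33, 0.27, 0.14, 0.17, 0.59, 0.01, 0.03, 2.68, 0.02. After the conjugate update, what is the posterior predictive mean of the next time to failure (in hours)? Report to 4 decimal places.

With a Gamma(shape α, rate β) prior on the exponential rate λ, the posterior after n observations with total T = Σxᵢ is Gamma(α+n, β+T).
Sum of observations T = 4.24 hours; n = 9.
Posterior: Gamma(3.54+9, 10.51+4.24) = Gamma(12.54, 14.75).
The predictive distribution for the next observation is Lomax; its mean is β/(α−1) = 14.75/11.54 = 1.2782.

1.2782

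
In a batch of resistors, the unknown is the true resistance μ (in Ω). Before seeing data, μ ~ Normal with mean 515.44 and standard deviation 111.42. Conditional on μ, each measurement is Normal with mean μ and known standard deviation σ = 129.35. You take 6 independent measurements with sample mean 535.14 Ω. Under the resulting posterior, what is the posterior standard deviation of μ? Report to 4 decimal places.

For Normal data with known variance σ², a Normal(μ₀, σ₀²) prior on μ is conjugate. Posterior precision = 1/σ₀² + n/σ²; posterior mean is the precision-weighted average of μ₀ and x̄.
σ₀² = 111.42² = 12414.4164, σ² = 129.35² = 16731.4225; σ² + n·σ₀² = 16731.4225 + 6·12414.4164 = 91217.9209.
Posterior precision = 1/σ₀² + n/σ² = 1/12414.4164 + 6/16731.4225 = (σ² + n·σ₀²)/(σ₀²σ²) = 91217.9209/(12414.4164·16731.4225); posterior variance σₙ² = σ₀²σ²/(σ² + n·σ₀²) = 12414.4164·16731.4225/91217.9209 = 2277.083755.
Posterior SD = √σₙ² = √(12414.4164·16731.4225/91217.9209) = 47.7188.

47.7188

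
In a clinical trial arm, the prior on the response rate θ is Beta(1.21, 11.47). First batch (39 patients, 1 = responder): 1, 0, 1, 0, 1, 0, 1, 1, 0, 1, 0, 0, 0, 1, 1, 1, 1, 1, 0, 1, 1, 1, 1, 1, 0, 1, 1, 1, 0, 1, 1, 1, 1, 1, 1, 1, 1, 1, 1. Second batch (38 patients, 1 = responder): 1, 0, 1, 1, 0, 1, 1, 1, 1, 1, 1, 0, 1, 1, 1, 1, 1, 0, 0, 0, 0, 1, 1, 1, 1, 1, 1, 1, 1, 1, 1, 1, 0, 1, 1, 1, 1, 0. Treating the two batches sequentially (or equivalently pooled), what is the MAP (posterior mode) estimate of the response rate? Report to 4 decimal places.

0.6639

The Beta prior is conjugate to a Binomial/Bernoulli likelihood; the update adds successes to α and failures to β.
After batch 1: Beta(1.21+29, 11.47+10) = Beta(30.21, 21.47).
After batch 2: Beta(30.21+29, 21.47+9) = Beta(59.21, 30.47).
Mode of Beta(a,b) for a,b>1 is (a−1)/(a+b−2) = 58.21/87.68 = 0.6639.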